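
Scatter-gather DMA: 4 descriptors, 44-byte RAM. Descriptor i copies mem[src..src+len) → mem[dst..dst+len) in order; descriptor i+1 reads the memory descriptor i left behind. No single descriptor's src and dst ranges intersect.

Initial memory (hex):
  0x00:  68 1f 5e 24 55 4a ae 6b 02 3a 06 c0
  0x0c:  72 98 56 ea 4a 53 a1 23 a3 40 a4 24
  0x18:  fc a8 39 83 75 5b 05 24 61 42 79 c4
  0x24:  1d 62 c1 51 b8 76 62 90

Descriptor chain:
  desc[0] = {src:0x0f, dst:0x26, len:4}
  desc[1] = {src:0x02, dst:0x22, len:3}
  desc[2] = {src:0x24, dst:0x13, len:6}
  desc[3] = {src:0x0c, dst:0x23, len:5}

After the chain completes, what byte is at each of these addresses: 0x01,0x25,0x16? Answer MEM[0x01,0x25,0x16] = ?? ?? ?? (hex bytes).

#0 dst[0x26+4] := {0xea,0x4a,0x53,0xa1}
#1 dst[0x22+3] := {0x5e,0x24,0x55}
#2 dst[0x13+6] := {0x55,0x62,0xea,0x4a,0x53,0xa1}
#3 dst[0x23+5] := {0x72,0x98,0x56,0xea,0x4a}
query mem[0x01]=0x1f, mem[0x25]=0x56, mem[0x16]=0x4a

MEM[0x01,0x25,0x16] = 1f 56 4a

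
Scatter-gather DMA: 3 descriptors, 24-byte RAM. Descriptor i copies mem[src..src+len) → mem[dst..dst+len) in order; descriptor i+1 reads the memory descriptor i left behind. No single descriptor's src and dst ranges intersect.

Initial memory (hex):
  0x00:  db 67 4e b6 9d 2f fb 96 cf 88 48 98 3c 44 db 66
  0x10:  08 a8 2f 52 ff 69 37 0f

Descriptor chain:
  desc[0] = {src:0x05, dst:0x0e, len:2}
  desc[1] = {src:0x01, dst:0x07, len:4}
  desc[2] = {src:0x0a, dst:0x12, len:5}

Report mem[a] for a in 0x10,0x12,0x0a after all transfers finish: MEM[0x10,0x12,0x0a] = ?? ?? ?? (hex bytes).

MEM[0x10,0x12,0x0a] = 08 9d 9d

[0] 0x05->0x0e len=2 : 2f fb
[1] 0x01->0x07 len=4 : 67 4e b6 9d
[2] 0x0a->0x12 len=5 : 9d 98 3c 44 2f
query mem[0x10]=0x08, mem[0x12]=0x9d, mem[0x0a]=0x9d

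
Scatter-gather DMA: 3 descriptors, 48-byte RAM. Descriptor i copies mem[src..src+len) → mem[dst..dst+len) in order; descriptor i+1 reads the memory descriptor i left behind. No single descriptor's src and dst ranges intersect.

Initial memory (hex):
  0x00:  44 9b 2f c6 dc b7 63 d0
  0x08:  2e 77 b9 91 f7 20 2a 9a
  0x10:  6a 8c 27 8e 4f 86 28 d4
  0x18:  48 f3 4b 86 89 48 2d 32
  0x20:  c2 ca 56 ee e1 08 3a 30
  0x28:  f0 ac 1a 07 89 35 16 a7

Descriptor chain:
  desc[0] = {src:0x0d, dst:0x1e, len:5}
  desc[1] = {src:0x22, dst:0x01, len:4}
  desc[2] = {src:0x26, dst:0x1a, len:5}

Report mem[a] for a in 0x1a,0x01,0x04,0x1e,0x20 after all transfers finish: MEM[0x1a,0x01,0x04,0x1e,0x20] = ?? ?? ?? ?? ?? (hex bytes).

  after D0: wrote 5B at 0x1e = 202a9a6a8c
  after D1: wrote 4B at 0x01 = 8ceee108
  after D2: wrote 5B at 0x1a = 3a30f0ac1a
query mem[0x1a]=0x3a, mem[0x01]=0x8c, mem[0x04]=0x08, mem[0x1e]=0x1a, mem[0x20]=0x9a

MEM[0x1a,0x01,0x04,0x1e,0x20] = 3a 8c 08 1a 9a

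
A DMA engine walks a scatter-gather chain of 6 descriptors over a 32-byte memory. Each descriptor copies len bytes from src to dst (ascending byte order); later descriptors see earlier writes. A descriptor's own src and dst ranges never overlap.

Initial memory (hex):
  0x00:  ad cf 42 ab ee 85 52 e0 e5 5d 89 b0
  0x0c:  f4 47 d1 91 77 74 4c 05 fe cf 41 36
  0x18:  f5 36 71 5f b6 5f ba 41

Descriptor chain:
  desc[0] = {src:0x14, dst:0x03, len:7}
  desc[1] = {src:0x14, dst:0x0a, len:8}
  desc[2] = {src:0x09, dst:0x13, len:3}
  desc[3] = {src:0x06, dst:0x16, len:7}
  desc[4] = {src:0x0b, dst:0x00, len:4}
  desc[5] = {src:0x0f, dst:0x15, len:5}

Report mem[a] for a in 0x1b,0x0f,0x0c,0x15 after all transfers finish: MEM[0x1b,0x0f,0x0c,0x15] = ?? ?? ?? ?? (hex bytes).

MEM[0x1b,0x0f,0x0c,0x15] = cf 36 41 36

D0: mem[0x03..0x09] <- [fe cf 41 36 f5 36 71]
D1: mem[0x0a..0x11] <- [fe cf 41 36 f5 36 71 5f]
D2: mem[0x13..0x15] <- [71 fe cf]
D3: mem[0x16..0x1c] <- [36 f5 36 71 fe cf 41]
D4: mem[0x00..0x03] <- [cf 41 36 f5]
D5: mem[0x15..0x19] <- [36 71 5f 4c 71]
query mem[0x1b]=0xcf, mem[0x0f]=0x36, mem[0x0c]=0x41, mem[0x15]=0x36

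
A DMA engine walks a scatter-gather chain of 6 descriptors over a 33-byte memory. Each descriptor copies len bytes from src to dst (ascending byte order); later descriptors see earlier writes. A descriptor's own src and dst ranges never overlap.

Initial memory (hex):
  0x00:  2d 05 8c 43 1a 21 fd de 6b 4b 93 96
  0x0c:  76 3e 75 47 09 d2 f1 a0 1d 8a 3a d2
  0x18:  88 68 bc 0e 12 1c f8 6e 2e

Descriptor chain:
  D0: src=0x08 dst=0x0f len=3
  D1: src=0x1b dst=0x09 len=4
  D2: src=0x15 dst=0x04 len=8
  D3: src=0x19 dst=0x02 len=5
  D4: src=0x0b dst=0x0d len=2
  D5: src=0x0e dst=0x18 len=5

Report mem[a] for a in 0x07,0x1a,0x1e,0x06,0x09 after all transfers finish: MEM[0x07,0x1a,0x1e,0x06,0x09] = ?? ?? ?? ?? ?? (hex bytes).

MEM[0x07,0x1a,0x1e,0x06,0x09] = 88 4b f8 1c bc

D0: mem[0x0f..0x11] <- [6b 4b 93]
D1: mem[0x09..0x0c] <- [0e 12 1c f8]
D2: mem[0x04..0x0b] <- [8a 3a d2 88 68 bc 0e 12]
D3: mem[0x02..0x06] <- [68 bc 0e 12 1c]
D4: mem[0x0d..0x0e] <- [12 f8]
D5: mem[0x18..0x1c] <- [f8 6b 4b 93 f1]
query mem[0x07]=0x88, mem[0x1a]=0x4b, mem[0x1e]=0xf8, mem[0x06]=0x1c, mem[0x09]=0xbc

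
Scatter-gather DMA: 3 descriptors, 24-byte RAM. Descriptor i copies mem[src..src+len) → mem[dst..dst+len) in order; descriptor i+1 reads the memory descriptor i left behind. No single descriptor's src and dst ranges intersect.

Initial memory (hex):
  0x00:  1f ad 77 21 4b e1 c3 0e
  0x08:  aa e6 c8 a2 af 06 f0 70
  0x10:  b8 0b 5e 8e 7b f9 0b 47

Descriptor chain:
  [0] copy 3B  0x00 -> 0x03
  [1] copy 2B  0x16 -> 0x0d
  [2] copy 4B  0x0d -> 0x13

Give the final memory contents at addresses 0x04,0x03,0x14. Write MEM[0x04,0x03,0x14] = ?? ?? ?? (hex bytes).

  after D0: wrote 3B at 0x03 = 1fad77
  after D1: wrote 2B at 0x0d = 0b47
  after D2: wrote 4B at 0x13 = 0b4770b8
query mem[0x04]=0xad, mem[0x03]=0x1f, mem[0x14]=0x47

MEM[0x04,0x03,0x14] = ad 1f 47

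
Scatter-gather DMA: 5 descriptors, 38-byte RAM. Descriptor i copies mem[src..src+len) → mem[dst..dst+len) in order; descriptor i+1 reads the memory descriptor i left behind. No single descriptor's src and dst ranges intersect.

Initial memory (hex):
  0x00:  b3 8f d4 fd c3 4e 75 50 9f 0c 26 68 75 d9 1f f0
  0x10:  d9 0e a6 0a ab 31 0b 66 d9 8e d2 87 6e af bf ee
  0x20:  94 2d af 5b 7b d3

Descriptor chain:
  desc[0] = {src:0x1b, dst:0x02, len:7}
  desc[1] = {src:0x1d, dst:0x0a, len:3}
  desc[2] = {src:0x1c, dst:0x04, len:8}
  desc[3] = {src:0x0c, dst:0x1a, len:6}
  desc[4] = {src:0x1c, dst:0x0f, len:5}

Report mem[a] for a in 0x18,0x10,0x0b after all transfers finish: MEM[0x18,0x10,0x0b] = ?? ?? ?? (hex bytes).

#0 dst[0x02+7] := {0x87,0x6e,0xaf,0xbf,0xee,0x94,0x2d}
#1 dst[0x0a+3] := {0xaf,0xbf,0xee}
#2 dst[0x04+8] := {0x6e,0xaf,0xbf,0xee,0x94,0x2d,0xaf,0x5b}
#3 dst[0x1a+6] := {0xee,0xd9,0x1f,0xf0,0xd9,0x0e}
#4 dst[0x0f+5] := {0x1f,0xf0,0xd9,0x0e,0x94}
query mem[0x18]=0xd9, mem[0x10]=0xf0, mem[0x0b]=0x5b

MEM[0x18,0x10,0x0b] = d9 f0 5b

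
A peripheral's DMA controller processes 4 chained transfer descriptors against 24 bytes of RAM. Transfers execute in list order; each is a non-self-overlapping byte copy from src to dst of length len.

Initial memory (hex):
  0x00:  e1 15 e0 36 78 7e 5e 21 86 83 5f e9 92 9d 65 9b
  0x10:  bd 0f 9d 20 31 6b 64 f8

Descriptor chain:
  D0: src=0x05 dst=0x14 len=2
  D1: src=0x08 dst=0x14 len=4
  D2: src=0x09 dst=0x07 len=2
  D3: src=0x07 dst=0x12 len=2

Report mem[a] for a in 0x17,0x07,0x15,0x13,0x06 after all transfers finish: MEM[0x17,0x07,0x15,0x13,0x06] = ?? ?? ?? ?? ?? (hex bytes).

D0: mem[0x14..0x15] <- [7e 5e]
D1: mem[0x14..0x17] <- [86 83 5f e9]
D2: mem[0x07..0x08] <- [83 5f]
D3: mem[0x12..0x13] <- [83 5f]
query mem[0x17]=0xe9, mem[0x07]=0x83, mem[0x15]=0x83, mem[0x13]=0x5f, mem[0x06]=0x5e

MEM[0x17,0x07,0x15,0x13,0x06] = e9 83 83 5f 5e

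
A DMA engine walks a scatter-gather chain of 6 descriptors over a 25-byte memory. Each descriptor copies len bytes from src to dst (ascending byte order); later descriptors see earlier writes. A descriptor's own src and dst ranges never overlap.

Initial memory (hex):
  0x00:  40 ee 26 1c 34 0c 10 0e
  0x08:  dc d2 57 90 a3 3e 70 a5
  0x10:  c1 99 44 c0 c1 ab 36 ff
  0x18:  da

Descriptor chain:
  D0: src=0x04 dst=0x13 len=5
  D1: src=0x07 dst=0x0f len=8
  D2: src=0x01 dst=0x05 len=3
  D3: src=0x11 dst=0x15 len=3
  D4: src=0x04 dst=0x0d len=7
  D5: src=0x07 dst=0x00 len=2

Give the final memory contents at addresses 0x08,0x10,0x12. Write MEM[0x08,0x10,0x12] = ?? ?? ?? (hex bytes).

MEM[0x08,0x10,0x12] = dc 1c d2

D0: mem[0x13..0x17] <- [34 0c 10 0e dc]
D1: mem[0x0f..0x16] <- [0e dc d2 57 90 a3 3e 70]
D2: mem[0x05..0x07] <- [ee 26 1c]
D3: mem[0x15..0x17] <- [d2 57 90]
D4: mem[0x0d..0x13] <- [34 ee 26 1c dc d2 57]
D5: mem[0x00..0x01] <- [1c dc]
query mem[0x08]=0xdc, mem[0x10]=0x1c, mem[0x12]=0xd2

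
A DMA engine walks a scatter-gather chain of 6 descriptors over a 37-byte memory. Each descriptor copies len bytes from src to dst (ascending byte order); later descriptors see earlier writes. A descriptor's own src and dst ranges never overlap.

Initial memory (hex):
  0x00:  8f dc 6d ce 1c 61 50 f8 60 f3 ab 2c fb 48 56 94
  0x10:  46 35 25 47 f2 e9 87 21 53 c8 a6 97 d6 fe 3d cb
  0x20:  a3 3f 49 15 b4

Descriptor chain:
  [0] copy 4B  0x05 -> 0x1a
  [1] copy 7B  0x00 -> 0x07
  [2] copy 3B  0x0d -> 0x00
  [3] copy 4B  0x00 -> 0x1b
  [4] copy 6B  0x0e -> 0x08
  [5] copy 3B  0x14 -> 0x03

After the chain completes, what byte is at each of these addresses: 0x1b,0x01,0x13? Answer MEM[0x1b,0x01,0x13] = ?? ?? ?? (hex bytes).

MEM[0x1b,0x01,0x13] = 50 56 47

D0: mem[0x1a..0x1d] <- [61 50 f8 60]
D1: mem[0x07..0x0d] <- [8f dc 6d ce 1c 61 50]
D2: mem[0x00..0x02] <- [50 56 94]
D3: mem[0x1b..0x1e] <- [50 56 94 ce]
D4: mem[0x08..0x0d] <- [56 94 46 35 25 47]
D5: mem[0x03..0x05] <- [f2 e9 87]
query mem[0x1b]=0x50, mem[0x01]=0x56, mem[0x13]=0x47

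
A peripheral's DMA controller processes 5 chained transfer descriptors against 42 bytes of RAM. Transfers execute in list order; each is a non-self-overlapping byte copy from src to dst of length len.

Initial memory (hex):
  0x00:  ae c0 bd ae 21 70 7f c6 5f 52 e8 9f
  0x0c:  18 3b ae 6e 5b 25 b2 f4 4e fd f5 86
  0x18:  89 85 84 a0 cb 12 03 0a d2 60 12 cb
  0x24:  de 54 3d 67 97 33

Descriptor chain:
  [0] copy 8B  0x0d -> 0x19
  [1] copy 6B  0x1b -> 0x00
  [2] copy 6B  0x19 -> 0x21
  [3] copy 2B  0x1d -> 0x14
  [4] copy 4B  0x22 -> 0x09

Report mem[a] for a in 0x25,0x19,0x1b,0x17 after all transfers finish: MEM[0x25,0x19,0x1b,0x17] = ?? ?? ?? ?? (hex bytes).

MEM[0x25,0x19,0x1b,0x17] = 25 3b 6e 86

  after D0: wrote 8B at 0x19 = 3bae6e5b25b2f44e
  after D1: wrote 6B at 0x00 = 6e5b25b2f44e
  after D2: wrote 6B at 0x21 = 3bae6e5b25b2
  after D3: wrote 2B at 0x14 = 25b2
  after D4: wrote 4B at 0x09 = ae6e5b25
query mem[0x25]=0x25, mem[0x19]=0x3b, mem[0x1b]=0x6e, mem[0x17]=0x86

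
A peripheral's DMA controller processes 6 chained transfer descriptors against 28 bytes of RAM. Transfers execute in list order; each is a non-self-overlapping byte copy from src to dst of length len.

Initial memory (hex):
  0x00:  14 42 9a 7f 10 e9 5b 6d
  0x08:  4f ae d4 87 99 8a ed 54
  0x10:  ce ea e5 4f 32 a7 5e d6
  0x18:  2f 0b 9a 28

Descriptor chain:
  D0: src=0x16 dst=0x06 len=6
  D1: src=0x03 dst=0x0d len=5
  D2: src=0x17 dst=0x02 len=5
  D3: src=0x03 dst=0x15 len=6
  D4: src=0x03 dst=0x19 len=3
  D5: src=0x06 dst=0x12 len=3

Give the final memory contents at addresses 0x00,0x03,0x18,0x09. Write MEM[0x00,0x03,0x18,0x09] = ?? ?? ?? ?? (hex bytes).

D0: mem[0x06..0x0b] <- [5e d6 2f 0b 9a 28]
D1: mem[0x0d..0x11] <- [7f 10 e9 5e d6]
D2: mem[0x02..0x06] <- [d6 2f 0b 9a 28]
D3: mem[0x15..0x1a] <- [2f 0b 9a 28 d6 2f]
D4: mem[0x19..0x1b] <- [2f 0b 9a]
D5: mem[0x12..0x14] <- [28 d6 2f]
query mem[0x00]=0x14, mem[0x03]=0x2f, mem[0x18]=0x28, mem[0x09]=0x0b

MEM[0x00,0x03,0x18,0x09] = 14 2f 28 0b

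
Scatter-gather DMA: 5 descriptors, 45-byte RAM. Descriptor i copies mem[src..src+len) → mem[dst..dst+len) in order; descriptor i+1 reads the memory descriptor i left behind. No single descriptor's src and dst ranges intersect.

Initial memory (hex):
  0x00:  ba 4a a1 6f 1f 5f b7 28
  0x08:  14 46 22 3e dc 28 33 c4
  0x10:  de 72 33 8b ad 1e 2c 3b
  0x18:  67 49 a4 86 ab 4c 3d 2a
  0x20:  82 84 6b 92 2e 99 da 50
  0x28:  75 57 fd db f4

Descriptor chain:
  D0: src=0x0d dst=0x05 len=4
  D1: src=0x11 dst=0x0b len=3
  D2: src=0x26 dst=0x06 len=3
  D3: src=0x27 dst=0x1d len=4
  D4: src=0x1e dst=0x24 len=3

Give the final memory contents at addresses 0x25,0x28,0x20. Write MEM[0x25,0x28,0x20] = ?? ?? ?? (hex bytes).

  after D0: wrote 4B at 0x05 = 2833c4de
  after D1: wrote 3B at 0x0b = 72338b
  after D2: wrote 3B at 0x06 = da5075
  after D3: wrote 4B at 0x1d = 507557fd
  after D4: wrote 3B at 0x24 = 7557fd
query mem[0x25]=0x57, mem[0x28]=0x75, mem[0x20]=0xfd

MEM[0x25,0x28,0x20] = 57 75 fd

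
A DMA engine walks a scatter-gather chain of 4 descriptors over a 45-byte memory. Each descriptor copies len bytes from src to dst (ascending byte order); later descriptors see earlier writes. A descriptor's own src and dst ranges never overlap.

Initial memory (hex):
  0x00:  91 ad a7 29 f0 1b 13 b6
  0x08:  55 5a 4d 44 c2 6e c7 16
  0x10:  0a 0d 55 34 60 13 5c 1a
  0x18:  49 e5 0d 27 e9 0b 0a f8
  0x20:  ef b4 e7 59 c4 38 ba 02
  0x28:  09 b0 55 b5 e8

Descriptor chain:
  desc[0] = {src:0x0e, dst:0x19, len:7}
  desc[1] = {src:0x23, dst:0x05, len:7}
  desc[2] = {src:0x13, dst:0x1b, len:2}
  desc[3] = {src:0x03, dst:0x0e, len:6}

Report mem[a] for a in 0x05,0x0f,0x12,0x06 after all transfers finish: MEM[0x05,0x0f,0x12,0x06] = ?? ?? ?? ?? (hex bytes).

MEM[0x05,0x0f,0x12,0x06] = 59 f0 38 c4

  after D0: wrote 7B at 0x19 = c7160a0d553460
  after D1: wrote 7B at 0x05 = 59c438ba0209b0
  after D2: wrote 2B at 0x1b = 3460
  after D3: wrote 6B at 0x0e = 29f059c438ba
query mem[0x05]=0x59, mem[0x0f]=0xf0, mem[0x12]=0x38, mem[0x06]=0xc4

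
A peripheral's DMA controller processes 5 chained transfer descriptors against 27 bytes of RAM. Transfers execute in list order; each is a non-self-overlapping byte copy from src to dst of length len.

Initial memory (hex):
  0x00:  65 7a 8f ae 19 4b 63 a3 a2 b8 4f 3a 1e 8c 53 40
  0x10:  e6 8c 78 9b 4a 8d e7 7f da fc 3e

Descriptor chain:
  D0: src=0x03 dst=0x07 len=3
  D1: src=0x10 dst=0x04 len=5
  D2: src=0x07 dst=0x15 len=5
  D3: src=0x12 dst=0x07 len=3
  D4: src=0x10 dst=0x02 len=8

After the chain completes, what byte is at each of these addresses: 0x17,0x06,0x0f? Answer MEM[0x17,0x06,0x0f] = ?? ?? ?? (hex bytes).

[0] 0x03->0x07 len=3 : ae 19 4b
[1] 0x10->0x04 len=5 : e6 8c 78 9b 4a
[2] 0x07->0x15 len=5 : 9b 4a 4b 4f 3a
[3] 0x12->0x07 len=3 : 78 9b 4a
[4] 0x10->0x02 len=8 : e6 8c 78 9b 4a 9b 4a 4b
query mem[0x17]=0x4b, mem[0x06]=0x4a, mem[0x0f]=0x40

MEM[0x17,0x06,0x0f] = 4b 4a 40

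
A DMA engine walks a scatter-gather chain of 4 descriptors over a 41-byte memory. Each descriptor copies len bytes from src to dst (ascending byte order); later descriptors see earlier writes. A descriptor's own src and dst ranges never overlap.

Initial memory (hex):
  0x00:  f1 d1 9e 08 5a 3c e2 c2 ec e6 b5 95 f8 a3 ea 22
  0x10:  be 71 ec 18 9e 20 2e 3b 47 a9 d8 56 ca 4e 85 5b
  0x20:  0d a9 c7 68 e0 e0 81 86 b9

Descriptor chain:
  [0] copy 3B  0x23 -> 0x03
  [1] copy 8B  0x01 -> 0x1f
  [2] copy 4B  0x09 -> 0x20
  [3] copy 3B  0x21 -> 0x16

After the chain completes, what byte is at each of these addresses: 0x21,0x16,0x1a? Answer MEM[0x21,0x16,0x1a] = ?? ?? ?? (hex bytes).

MEM[0x21,0x16,0x1a] = b5 b5 d8

D0: mem[0x03..0x05] <- [68 e0 e0]
D1: mem[0x1f..0x26] <- [d1 9e 68 e0 e0 e2 c2 ec]
D2: mem[0x20..0x23] <- [e6 b5 95 f8]
D3: mem[0x16..0x18] <- [b5 95 f8]
query mem[0x21]=0xb5, mem[0x16]=0xb5, mem[0x1a]=0xd8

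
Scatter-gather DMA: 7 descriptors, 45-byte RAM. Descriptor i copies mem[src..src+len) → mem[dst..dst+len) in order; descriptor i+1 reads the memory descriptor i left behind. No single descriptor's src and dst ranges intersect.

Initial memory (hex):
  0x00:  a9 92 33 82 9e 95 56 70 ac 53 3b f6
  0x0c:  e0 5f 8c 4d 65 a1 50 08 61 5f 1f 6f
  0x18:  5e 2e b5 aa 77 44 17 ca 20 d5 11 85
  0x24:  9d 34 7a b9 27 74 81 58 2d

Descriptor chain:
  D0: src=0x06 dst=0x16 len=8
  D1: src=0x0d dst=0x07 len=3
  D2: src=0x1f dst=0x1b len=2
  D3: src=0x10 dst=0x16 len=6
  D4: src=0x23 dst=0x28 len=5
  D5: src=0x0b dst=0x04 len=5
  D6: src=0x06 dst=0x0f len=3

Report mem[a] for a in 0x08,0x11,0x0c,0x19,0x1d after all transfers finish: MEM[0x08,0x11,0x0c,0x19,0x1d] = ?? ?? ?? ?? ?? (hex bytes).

MEM[0x08,0x11,0x0c,0x19,0x1d] = 4d 4d e0 08 5f

D0: mem[0x16..0x1d] <- [56 70 ac 53 3b f6 e0 5f]
D1: mem[0x07..0x09] <- [5f 8c 4d]
D2: mem[0x1b..0x1c] <- [ca 20]
D3: mem[0x16..0x1b] <- [65 a1 50 08 61 5f]
D4: mem[0x28..0x2c] <- [85 9d 34 7a b9]
D5: mem[0x04..0x08] <- [f6 e0 5f 8c 4d]
D6: mem[0x0f..0x11] <- [5f 8c 4d]
query mem[0x08]=0x4d, mem[0x11]=0x4d, mem[0x0c]=0xe0, mem[0x19]=0x08, mem[0x1d]=0x5f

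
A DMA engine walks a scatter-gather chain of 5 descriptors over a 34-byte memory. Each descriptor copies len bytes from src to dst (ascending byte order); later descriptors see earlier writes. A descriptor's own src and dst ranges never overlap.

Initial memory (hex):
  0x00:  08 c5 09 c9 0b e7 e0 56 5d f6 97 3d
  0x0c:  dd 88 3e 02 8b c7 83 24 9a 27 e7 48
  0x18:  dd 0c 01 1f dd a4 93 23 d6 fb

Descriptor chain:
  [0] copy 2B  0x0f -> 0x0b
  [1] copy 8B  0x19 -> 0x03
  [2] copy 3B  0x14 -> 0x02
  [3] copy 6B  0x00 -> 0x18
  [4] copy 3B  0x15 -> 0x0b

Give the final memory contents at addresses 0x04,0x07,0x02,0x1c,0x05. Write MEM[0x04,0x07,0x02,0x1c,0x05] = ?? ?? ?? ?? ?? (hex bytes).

MEM[0x04,0x07,0x02,0x1c,0x05] = e7 a4 9a e7 1f

D0: mem[0x0b..0x0c] <- [02 8b]
D1: mem[0x03..0x0a] <- [0c 01 1f dd a4 93 23 d6]
D2: mem[0x02..0x04] <- [9a 27 e7]
D3: mem[0x18..0x1d] <- [08 c5 9a 27 e7 1f]
D4: mem[0x0b..0x0d] <- [27 e7 48]
query mem[0x04]=0xe7, mem[0x07]=0xa4, mem[0x02]=0x9a, mem[0x1c]=0xe7, mem[0x05]=0x1f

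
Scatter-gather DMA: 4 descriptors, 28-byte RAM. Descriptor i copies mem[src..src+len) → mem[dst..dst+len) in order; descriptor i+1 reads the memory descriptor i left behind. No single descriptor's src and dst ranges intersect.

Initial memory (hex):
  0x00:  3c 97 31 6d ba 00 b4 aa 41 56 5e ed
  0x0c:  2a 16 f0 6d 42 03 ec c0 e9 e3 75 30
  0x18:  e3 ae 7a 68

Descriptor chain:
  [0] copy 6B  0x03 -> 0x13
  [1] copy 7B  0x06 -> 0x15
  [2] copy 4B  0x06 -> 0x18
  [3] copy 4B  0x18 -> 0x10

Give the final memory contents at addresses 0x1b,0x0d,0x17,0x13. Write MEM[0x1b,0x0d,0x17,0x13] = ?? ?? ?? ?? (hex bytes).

  after D0: wrote 6B at 0x13 = 6dba00b4aa41
  after D1: wrote 7B at 0x15 = b4aa41565eed2a
  after D2: wrote 4B at 0x18 = b4aa4156
  after D3: wrote 4B at 0x10 = b4aa4156
query mem[0x1b]=0x56, mem[0x0d]=0x16, mem[0x17]=0x41, mem[0x13]=0x56

MEM[0x1b,0x0d,0x17,0x13] = 56 16 41 56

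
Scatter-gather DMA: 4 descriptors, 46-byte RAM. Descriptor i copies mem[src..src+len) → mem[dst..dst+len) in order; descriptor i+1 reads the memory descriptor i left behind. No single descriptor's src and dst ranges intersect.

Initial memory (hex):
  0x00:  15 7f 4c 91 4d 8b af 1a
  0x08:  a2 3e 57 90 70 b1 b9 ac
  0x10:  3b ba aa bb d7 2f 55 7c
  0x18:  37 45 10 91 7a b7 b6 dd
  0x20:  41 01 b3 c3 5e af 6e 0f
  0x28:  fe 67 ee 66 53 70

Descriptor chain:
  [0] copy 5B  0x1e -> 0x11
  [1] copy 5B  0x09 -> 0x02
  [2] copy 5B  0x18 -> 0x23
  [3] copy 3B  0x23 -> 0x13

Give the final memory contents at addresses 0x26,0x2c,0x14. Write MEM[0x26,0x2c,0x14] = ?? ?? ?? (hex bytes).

MEM[0x26,0x2c,0x14] = 91 53 45

#0 dst[0x11+5] := {0xb6,0xdd,0x41,0x01,0xb3}
#1 dst[0x02+5] := {0x3e,0x57,0x90,0x70,0xb1}
#2 dst[0x23+5] := {0x37,0x45,0x10,0x91,0x7a}
#3 dst[0x13+3] := {0x37,0x45,0x10}
query mem[0x26]=0x91, mem[0x2c]=0x53, mem[0x14]=0x45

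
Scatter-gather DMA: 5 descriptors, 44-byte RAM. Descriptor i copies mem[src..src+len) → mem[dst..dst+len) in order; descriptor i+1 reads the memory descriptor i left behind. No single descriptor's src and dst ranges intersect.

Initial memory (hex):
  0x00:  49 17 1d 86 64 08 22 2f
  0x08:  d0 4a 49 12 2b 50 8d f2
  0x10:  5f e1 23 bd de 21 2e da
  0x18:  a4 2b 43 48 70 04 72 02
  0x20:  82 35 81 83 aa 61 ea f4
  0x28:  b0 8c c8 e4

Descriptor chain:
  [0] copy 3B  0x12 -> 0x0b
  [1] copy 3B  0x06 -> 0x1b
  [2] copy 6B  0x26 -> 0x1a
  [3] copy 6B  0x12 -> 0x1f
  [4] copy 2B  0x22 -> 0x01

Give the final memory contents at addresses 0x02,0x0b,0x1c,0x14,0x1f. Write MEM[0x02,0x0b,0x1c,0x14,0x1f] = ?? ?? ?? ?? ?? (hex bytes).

D0: mem[0x0b..0x0d] <- [23 bd de]
D1: mem[0x1b..0x1d] <- [22 2f d0]
D2: mem[0x1a..0x1f] <- [ea f4 b0 8c c8 e4]
D3: mem[0x1f..0x24] <- [23 bd de 21 2e da]
D4: mem[0x01..0x02] <- [21 2e]
query mem[0x02]=0x2e, mem[0x0b]=0x23, mem[0x1c]=0xb0, mem[0x14]=0xde, mem[0x1f]=0x23

MEM[0x02,0x0b,0x1c,0x14,0x1f] = 2e 23 b0 de 23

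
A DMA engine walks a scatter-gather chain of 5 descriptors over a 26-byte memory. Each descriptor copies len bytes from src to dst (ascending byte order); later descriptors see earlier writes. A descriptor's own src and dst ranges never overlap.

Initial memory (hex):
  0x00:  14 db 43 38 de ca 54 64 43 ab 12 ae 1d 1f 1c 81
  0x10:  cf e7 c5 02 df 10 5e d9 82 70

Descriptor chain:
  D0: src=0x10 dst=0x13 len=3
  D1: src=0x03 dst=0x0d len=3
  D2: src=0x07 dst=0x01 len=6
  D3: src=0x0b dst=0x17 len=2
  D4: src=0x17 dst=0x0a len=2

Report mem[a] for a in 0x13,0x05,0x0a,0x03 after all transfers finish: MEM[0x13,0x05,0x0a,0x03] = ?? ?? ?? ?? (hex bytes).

  after D0: wrote 3B at 0x13 = cfe7c5
  after D1: wrote 3B at 0x0d = 38deca
  after D2: wrote 6B at 0x01 = 6443ab12ae1d
  after D3: wrote 2B at 0x17 = ae1d
  after D4: wrote 2B at 0x0a = ae1d
query mem[0x13]=0xcf, mem[0x05]=0xae, mem[0x0a]=0xae, mem[0x03]=0xab

MEM[0x13,0x05,0x0a,0x03] = cf ae ae ab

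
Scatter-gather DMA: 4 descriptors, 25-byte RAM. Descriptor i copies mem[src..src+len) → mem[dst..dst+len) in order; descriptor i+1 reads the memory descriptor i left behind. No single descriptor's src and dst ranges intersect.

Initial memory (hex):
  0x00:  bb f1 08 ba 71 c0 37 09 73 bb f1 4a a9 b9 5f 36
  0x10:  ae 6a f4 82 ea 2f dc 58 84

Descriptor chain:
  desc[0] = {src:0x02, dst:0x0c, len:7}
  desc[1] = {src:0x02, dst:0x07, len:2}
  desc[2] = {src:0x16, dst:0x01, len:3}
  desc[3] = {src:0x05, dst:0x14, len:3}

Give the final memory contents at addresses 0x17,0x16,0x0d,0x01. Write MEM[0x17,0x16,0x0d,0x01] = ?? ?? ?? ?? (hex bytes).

MEM[0x17,0x16,0x0d,0x01] = 58 08 ba dc

[0] 0x02->0x0c len=7 : 08 ba 71 c0 37 09 73
[1] 0x02->0x07 len=2 : 08 ba
[2] 0x16->0x01 len=3 : dc 58 84
[3] 0x05->0x14 len=3 : c0 37 08
query mem[0x17]=0x58, mem[0x16]=0x08, mem[0x0d]=0xba, mem[0x01]=0xdc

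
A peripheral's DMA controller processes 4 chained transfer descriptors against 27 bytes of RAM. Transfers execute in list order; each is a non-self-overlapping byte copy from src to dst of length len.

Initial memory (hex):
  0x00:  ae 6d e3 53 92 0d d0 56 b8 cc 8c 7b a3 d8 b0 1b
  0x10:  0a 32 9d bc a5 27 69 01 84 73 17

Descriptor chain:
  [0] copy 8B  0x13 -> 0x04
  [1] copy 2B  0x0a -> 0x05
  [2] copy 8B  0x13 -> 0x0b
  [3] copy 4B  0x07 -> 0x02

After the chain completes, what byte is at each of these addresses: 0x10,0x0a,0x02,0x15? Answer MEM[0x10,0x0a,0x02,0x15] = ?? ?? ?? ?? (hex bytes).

MEM[0x10,0x0a,0x02,0x15] = 84 73 69 27

[0] 0x13->0x04 len=8 : bc a5 27 69 01 84 73 17
[1] 0x0a->0x05 len=2 : 73 17
[2] 0x13->0x0b len=8 : bc a5 27 69 01 84 73 17
[3] 0x07->0x02 len=4 : 69 01 84 73
query mem[0x10]=0x84, mem[0x0a]=0x73, mem[0x02]=0x69, mem[0x15]=0x27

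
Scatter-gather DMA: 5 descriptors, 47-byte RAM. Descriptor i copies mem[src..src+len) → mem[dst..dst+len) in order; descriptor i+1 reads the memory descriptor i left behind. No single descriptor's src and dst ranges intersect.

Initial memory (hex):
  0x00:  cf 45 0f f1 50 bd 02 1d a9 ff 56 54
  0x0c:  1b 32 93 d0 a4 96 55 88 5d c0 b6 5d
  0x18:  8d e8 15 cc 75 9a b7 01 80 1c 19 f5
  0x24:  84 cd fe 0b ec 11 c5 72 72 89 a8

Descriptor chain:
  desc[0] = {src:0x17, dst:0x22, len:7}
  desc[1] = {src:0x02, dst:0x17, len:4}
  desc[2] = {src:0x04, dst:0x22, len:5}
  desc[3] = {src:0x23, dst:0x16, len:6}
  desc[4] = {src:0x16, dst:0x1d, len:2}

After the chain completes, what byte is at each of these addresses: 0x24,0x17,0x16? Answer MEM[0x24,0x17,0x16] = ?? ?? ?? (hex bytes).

[0] 0x17->0x22 len=7 : 5d 8d e8 15 cc 75 9a
[1] 0x02->0x17 len=4 : 0f f1 50 bd
[2] 0x04->0x22 len=5 : 50 bd 02 1d a9
[3] 0x23->0x16 len=6 : bd 02 1d a9 75 9a
[4] 0x16->0x1d len=2 : bd 02
query mem[0x24]=0x02, mem[0x17]=0x02, mem[0x16]=0xbd

MEM[0x24,0x17,0x16] = 02 02 bd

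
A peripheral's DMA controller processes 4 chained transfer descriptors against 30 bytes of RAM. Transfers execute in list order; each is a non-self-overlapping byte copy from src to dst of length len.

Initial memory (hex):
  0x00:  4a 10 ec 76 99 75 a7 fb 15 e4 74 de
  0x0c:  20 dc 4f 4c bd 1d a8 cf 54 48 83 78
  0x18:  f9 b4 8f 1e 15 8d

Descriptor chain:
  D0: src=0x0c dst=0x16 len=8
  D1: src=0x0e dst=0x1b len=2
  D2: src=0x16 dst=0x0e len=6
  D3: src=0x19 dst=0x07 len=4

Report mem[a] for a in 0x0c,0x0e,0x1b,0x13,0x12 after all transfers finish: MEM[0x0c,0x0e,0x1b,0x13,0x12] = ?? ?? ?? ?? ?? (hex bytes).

MEM[0x0c,0x0e,0x1b,0x13,0x12] = 20 20 4f 4f bd

#0 dst[0x16+8] := {0x20,0xdc,0x4f,0x4c,0xbd,0x1d,0xa8,0xcf}
#1 dst[0x1b+2] := {0x4f,0x4c}
#2 dst[0x0e+6] := {0x20,0xdc,0x4f,0x4c,0xbd,0x4f}
#3 dst[0x07+4] := {0x4c,0xbd,0x4f,0x4c}
query mem[0x0c]=0x20, mem[0x0e]=0x20, mem[0x1b]=0x4f, mem[0x13]=0x4f, mem[0x12]=0xbd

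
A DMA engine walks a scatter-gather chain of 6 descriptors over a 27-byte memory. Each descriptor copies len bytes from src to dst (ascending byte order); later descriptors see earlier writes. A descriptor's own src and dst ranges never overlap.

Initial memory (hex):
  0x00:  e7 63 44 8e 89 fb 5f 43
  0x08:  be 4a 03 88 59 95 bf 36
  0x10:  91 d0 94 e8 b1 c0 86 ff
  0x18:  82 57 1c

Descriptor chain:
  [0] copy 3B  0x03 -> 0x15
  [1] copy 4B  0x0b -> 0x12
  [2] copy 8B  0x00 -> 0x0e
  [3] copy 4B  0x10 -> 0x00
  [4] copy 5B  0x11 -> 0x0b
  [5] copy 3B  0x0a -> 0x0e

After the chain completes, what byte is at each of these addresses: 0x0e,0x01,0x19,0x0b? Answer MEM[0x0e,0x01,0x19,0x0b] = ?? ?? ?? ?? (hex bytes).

MEM[0x0e,0x01,0x19,0x0b] = 03 8e 57 8e

D0: mem[0x15..0x17] <- [8e 89 fb]
D1: mem[0x12..0x15] <- [88 59 95 bf]
D2: mem[0x0e..0x15] <- [e7 63 44 8e 89 fb 5f 43]
D3: mem[0x00..0x03] <- [44 8e 89 fb]
D4: mem[0x0b..0x0f] <- [8e 89 fb 5f 43]
D5: mem[0x0e..0x10] <- [03 8e 89]
query mem[0x0e]=0x03, mem[0x01]=0x8e, mem[0x19]=0x57, mem[0x0b]=0x8e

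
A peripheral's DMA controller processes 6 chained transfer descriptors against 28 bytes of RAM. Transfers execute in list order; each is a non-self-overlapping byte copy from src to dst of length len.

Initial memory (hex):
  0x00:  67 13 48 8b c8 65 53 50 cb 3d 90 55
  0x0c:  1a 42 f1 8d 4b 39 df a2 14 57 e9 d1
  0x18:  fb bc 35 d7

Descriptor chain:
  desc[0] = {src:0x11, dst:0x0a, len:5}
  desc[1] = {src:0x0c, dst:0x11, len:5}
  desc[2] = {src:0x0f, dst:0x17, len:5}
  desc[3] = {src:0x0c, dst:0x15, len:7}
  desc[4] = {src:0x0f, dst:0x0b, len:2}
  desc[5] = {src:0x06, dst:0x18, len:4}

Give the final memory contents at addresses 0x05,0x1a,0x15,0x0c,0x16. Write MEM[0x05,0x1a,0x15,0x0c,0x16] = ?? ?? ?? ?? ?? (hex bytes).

[0] 0x11->0x0a len=5 : 39 df a2 14 57
[1] 0x0c->0x11 len=5 : a2 14 57 8d 4b
[2] 0x0f->0x17 len=5 : 8d 4b a2 14 57
[3] 0x0c->0x15 len=7 : a2 14 57 8d 4b a2 14
[4] 0x0f->0x0b len=2 : 8d 4b
[5] 0x06->0x18 len=4 : 53 50 cb 3d
query mem[0x05]=0x65, mem[0x1a]=0xcb, mem[0x15]=0xa2, mem[0x0c]=0x4b, mem[0x16]=0x14

MEM[0x05,0x1a,0x15,0x0c,0x16] = 65 cb a2 4b 14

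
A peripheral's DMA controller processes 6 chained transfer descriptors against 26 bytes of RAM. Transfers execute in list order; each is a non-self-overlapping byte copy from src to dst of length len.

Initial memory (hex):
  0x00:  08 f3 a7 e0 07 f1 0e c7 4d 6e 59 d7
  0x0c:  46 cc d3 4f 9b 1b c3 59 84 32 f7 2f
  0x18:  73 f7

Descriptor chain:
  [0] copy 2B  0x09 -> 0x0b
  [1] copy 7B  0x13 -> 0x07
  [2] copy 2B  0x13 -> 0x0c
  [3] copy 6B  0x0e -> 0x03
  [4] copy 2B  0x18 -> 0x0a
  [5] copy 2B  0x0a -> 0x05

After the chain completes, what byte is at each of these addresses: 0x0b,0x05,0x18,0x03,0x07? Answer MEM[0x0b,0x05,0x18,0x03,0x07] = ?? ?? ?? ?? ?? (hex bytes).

MEM[0x0b,0x05,0x18,0x03,0x07] = f7 73 73 d3 c3

#0 dst[0x0b+2] := {0x6e,0x59}
#1 dst[0x07+7] := {0x59,0x84,0x32,0xf7,0x2f,0x73,0xf7}
#2 dst[0x0c+2] := {0x59,0x84}
#3 dst[0x03+6] := {0xd3,0x4f,0x9b,0x1b,0xc3,0x59}
#4 dst[0x0a+2] := {0x73,0xf7}
#5 dst[0x05+2] := {0x73,0xf7}
query mem[0x0b]=0xf7, mem[0x05]=0x73, mem[0x18]=0x73, mem[0x03]=0xd3, mem[0x07]=0xc3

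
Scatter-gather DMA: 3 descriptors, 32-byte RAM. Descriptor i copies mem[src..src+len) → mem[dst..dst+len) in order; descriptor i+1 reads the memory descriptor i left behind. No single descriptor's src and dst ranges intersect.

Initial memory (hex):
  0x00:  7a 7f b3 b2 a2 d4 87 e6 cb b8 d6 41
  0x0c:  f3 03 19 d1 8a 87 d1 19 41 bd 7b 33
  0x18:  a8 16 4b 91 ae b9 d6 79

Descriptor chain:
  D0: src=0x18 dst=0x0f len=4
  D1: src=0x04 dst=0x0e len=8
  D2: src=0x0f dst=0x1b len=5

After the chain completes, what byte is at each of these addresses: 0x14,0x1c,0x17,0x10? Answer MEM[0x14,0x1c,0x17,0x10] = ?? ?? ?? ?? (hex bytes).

[0] 0x18->0x0f len=4 : a8 16 4b 91
[1] 0x04->0x0e len=8 : a2 d4 87 e6 cb b8 d6 41
[2] 0x0f->0x1b len=5 : d4 87 e6 cb b8
query mem[0x14]=0xd6, mem[0x1c]=0x87, mem[0x17]=0x33, mem[0x10]=0x87

MEM[0x14,0x1c,0x17,0x10] = d6 87 33 87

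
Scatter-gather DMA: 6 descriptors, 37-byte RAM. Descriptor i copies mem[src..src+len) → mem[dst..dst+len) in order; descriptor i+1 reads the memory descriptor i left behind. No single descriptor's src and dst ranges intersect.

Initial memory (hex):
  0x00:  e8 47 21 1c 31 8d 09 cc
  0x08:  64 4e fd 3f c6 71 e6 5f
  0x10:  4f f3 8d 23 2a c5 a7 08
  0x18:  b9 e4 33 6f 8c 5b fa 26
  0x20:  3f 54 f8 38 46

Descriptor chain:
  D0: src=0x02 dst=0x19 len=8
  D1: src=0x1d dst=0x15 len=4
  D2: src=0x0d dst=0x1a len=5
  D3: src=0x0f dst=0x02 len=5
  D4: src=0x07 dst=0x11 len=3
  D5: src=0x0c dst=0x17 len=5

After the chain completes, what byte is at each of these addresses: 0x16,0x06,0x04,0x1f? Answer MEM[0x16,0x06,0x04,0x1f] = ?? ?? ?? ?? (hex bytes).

[0] 0x02->0x19 len=8 : 21 1c 31 8d 09 cc 64 4e
[1] 0x1d->0x15 len=4 : 09 cc 64 4e
[2] 0x0d->0x1a len=5 : 71 e6 5f 4f f3
[3] 0x0f->0x02 len=5 : 5f 4f f3 8d 23
[4] 0x07->0x11 len=3 : cc 64 4e
[5] 0x0c->0x17 len=5 : c6 71 e6 5f 4f
query mem[0x16]=0xcc, mem[0x06]=0x23, mem[0x04]=0xf3, mem[0x1f]=0x64

MEM[0x16,0x06,0x04,0x1f] = cc 23 f3 64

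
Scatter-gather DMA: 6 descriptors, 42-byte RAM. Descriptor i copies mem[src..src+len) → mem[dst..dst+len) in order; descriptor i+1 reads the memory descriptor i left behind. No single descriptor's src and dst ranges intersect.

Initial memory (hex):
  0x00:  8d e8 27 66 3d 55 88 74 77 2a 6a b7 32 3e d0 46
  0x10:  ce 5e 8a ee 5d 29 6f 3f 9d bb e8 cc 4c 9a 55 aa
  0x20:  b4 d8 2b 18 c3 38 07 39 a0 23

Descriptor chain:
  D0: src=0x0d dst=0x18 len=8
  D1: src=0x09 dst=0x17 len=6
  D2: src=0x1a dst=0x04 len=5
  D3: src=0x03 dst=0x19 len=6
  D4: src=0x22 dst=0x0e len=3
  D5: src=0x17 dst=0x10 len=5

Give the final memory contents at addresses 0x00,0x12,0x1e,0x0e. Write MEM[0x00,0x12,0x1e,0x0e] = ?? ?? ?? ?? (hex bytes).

  after D0: wrote 8B at 0x18 = 3ed046ce5e8aee5d
  after D1: wrote 6B at 0x17 = 2a6ab7323ed0
  after D2: wrote 5B at 0x04 = 323ed08aee
  after D3: wrote 6B at 0x19 = 66323ed08aee
  after D4: wrote 3B at 0x0e = 2b18c3
  after D5: wrote 5B at 0x10 = 2a6a66323e
query mem[0x00]=0x8d, mem[0x12]=0x66, mem[0x1e]=0xee, mem[0x0e]=0x2b

MEM[0x00,0x12,0x1e,0x0e] = 8d 66 ee 2b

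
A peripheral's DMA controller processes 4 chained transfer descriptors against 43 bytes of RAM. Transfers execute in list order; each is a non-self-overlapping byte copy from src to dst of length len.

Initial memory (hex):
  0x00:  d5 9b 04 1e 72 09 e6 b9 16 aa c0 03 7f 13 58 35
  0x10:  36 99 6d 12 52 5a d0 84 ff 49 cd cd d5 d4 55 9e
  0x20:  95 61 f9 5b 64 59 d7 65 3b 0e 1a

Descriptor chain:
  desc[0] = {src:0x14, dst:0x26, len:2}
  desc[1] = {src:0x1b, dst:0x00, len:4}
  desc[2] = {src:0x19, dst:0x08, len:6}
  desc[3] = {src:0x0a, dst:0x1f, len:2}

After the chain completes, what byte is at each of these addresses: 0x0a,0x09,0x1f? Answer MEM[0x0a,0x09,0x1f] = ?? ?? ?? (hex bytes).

[0] 0x14->0x26 len=2 : 52 5a
[1] 0x1b->0x00 len=4 : cd d5 d4 55
[2] 0x19->0x08 len=6 : 49 cd cd d5 d4 55
[3] 0x0a->0x1f len=2 : cd d5
query mem[0x0a]=0xcd, mem[0x09]=0xcd, mem[0x1f]=0xcd

MEM[0x0a,0x09,0x1f] = cd cd cd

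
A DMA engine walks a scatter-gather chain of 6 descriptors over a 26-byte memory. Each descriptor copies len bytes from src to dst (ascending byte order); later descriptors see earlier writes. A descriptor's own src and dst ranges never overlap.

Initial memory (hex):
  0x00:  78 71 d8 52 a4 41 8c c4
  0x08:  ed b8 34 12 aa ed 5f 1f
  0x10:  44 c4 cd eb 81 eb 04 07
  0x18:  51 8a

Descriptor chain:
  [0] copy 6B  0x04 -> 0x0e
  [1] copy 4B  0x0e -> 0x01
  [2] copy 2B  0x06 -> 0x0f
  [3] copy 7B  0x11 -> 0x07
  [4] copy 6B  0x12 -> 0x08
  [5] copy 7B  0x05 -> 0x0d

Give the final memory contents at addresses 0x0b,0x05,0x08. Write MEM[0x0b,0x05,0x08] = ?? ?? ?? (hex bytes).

  after D0: wrote 6B at 0x0e = a4418cc4edb8
  after D1: wrote 4B at 0x01 = a4418cc4
  after D2: wrote 2B at 0x0f = 8cc4
  after D3: wrote 7B at 0x07 = c4edb881eb0407
  after D4: wrote 6B at 0x08 = edb881eb0407
  after D5: wrote 7B at 0x0d = 418cc4edb881eb
query mem[0x0b]=0xeb, mem[0x05]=0x41, mem[0x08]=0xed

MEM[0x0b,0x05,0x08] = eb 41 ed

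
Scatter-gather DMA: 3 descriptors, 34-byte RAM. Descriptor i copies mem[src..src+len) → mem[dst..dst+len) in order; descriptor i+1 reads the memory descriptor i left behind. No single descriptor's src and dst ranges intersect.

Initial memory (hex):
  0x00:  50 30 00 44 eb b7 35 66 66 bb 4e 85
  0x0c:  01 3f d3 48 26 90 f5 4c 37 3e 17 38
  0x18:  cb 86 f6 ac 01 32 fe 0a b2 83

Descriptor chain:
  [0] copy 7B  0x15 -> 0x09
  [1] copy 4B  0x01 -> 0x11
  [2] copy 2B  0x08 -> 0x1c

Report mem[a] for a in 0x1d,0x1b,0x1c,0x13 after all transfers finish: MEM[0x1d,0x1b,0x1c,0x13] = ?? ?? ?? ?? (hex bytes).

MEM[0x1d,0x1b,0x1c,0x13] = 3e ac 66 44

#0 dst[0x09+7] := {0x3e,0x17,0x38,0xcb,0x86,0xf6,0xac}
#1 dst[0x11+4] := {0x30,0x00,0x44,0xeb}
#2 dst[0x1c+2] := {0x66,0x3e}
query mem[0x1d]=0x3e, mem[0x1b]=0xac, mem[0x1c]=0x66, mem[0x13]=0x44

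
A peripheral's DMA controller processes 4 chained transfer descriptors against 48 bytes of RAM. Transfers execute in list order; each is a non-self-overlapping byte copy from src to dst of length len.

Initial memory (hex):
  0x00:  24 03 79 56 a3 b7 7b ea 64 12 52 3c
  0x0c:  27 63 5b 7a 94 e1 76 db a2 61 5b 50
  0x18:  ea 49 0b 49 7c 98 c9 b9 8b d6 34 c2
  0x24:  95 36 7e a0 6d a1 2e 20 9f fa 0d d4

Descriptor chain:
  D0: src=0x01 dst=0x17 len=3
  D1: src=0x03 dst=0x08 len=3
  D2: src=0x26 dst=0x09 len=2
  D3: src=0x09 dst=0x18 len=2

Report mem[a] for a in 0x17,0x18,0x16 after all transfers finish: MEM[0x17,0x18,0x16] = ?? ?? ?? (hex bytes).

MEM[0x17,0x18,0x16] = 03 7e 5b

D0: mem[0x17..0x19] <- [03 79 56]
D1: mem[0x08..0x0a] <- [56 a3 b7]
D2: mem[0x09..0x0a] <- [7e a0]
D3: mem[0x18..0x19] <- [7e a0]
query mem[0x17]=0x03, mem[0x18]=0x7e, mem[0x16]=0x5b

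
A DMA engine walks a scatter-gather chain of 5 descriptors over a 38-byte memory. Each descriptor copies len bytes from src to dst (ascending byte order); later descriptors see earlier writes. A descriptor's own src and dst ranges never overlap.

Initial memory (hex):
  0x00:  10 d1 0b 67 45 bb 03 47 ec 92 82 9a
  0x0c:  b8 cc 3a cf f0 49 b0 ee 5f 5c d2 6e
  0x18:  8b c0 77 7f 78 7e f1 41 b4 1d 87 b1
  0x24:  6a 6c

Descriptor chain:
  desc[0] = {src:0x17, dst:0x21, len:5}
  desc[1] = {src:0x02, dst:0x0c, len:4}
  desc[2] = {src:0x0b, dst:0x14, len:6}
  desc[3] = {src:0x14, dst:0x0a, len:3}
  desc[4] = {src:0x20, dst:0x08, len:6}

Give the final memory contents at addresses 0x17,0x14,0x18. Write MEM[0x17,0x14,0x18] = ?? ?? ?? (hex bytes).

#0 dst[0x21+5] := {0x6e,0x8b,0xc0,0x77,0x7f}
#1 dst[0x0c+4] := {0x0b,0x67,0x45,0xbb}
#2 dst[0x14+6] := {0x9a,0x0b,0x67,0x45,0xbb,0xf0}
#3 dst[0x0a+3] := {0x9a,0x0b,0x67}
#4 dst[0x08+6] := {0xb4,0x6e,0x8b,0xc0,0x77,0x7f}
query mem[0x17]=0x45, mem[0x14]=0x9a, mem[0x18]=0xbb

MEM[0x17,0x14,0x18] = 45 9a bb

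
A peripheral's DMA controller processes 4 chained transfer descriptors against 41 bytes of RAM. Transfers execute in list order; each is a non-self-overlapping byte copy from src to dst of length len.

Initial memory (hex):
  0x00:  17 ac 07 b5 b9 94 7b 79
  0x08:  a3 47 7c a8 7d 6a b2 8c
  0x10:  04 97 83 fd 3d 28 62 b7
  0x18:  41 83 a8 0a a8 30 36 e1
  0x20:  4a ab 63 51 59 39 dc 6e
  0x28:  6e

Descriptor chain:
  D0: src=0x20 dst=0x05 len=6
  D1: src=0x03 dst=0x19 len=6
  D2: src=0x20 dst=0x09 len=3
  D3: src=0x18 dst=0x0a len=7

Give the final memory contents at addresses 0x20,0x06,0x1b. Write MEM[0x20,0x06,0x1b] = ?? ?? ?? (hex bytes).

[0] 0x20->0x05 len=6 : 4a ab 63 51 59 39
[1] 0x03->0x19 len=6 : b5 b9 4a ab 63 51
[2] 0x20->0x09 len=3 : 4a ab 63
[3] 0x18->0x0a len=7 : 41 b5 b9 4a ab 63 51
query mem[0x20]=0x4a, mem[0x06]=0xab, mem[0x1b]=0x4a

MEM[0x20,0x06,0x1b] = 4a ab 4a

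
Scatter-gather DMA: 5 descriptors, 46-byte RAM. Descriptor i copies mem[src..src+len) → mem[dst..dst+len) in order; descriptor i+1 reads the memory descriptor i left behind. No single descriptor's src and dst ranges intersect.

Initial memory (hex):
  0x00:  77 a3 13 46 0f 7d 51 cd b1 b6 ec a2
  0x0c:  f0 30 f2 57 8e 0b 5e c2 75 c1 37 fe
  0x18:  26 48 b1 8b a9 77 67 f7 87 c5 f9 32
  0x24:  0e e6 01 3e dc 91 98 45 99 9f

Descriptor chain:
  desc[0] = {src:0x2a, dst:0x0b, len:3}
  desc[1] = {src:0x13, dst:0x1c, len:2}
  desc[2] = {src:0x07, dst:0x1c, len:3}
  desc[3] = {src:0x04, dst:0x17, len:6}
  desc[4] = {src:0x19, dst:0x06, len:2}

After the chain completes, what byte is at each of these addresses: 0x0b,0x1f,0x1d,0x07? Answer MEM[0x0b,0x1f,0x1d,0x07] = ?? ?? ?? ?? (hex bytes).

MEM[0x0b,0x1f,0x1d,0x07] = 98 f7 b1 cd

D0: mem[0x0b..0x0d] <- [98 45 99]
D1: mem[0x1c..0x1d] <- [c2 75]
D2: mem[0x1c..0x1e] <- [cd b1 b6]
D3: mem[0x17..0x1c] <- [0f 7d 51 cd b1 b6]
D4: mem[0x06..0x07] <- [51 cd]
query mem[0x0b]=0x98, mem[0x1f]=0xf7, mem[0x1d]=0xb1, mem[0x07]=0xcd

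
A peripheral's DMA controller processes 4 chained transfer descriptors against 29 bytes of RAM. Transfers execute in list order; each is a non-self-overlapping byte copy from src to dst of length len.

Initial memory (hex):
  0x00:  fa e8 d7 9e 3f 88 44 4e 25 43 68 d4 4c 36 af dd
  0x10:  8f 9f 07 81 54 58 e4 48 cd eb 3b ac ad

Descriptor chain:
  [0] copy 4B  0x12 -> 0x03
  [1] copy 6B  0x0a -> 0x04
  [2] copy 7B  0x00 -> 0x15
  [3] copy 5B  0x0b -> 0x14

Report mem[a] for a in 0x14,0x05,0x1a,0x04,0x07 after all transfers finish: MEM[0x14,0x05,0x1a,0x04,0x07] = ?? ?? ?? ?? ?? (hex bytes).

MEM[0x14,0x05,0x1a,0x04,0x07] = d4 d4 d4 68 36

  after D0: wrote 4B at 0x03 = 07815458
  after D1: wrote 6B at 0x04 = 68d44c36afdd
  after D2: wrote 7B at 0x15 = fae8d70768d44c
  after D3: wrote 5B at 0x14 = d44c36afdd
query mem[0x14]=0xd4, mem[0x05]=0xd4, mem[0x1a]=0xd4, mem[0x04]=0x68, mem[0x07]=0x36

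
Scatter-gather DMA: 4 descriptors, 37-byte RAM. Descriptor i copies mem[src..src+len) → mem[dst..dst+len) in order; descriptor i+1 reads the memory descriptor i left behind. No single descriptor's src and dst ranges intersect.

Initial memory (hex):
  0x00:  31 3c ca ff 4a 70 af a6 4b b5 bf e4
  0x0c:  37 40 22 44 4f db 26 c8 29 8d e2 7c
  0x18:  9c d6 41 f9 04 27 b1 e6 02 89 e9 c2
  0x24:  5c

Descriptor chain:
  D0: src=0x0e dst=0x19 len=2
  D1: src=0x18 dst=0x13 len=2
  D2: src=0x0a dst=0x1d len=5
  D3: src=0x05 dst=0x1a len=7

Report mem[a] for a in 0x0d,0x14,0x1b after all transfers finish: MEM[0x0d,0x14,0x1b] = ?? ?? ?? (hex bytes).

  after D0: wrote 2B at 0x19 = 2244
  after D1: wrote 2B at 0x13 = 9c22
  after D2: wrote 5B at 0x1d = bfe4374022
  after D3: wrote 7B at 0x1a = 70afa64bb5bfe4
query mem[0x0d]=0x40, mem[0x14]=0x22, mem[0x1b]=0xaf

MEM[0x0d,0x14,0x1b] = 40 22 af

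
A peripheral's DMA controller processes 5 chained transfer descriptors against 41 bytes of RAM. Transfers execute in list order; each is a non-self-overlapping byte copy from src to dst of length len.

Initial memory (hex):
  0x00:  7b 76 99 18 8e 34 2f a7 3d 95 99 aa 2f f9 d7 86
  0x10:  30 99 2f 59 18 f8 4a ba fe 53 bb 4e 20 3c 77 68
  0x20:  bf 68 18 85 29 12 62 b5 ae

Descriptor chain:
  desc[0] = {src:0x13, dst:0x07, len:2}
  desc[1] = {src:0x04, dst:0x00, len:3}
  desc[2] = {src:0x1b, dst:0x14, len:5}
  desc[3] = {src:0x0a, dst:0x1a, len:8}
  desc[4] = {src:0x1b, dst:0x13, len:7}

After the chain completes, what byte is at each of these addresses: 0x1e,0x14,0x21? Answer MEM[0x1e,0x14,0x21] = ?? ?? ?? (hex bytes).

MEM[0x1e,0x14,0x21] = d7 2f 99

#0 dst[0x07+2] := {0x59,0x18}
#1 dst[0x00+3] := {0x8e,0x34,0x2f}
#2 dst[0x14+5] := {0x4e,0x20,0x3c,0x77,0x68}
#3 dst[0x1a+8] := {0x99,0xaa,0x2f,0xf9,0xd7,0x86,0x30,0x99}
#4 dst[0x13+7] := {0xaa,0x2f,0xf9,0xd7,0x86,0x30,0x99}
query mem[0x1e]=0xd7, mem[0x14]=0x2f, mem[0x21]=0x99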